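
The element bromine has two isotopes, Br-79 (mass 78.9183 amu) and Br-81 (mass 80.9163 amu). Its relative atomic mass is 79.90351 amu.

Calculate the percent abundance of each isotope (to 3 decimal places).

Br-79: 50.690%, Br-81: 49.310%

Writing the weighted mean with unknown fraction x of Br-79:
78.9183·x + 80.9163·(1 − x) = 79.90351
(78.9183 − 80.9163)·x = 79.90351 − 80.9163
x = -1.01279 / -1.9980 = 0.50690 → 50.690% Br-79, 49.310% Br-81.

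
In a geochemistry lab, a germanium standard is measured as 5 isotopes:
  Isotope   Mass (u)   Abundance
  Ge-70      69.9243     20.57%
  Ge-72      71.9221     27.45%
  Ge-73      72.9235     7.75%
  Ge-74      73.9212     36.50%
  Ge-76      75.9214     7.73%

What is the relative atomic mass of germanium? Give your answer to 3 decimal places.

Average mass = Σ (abundance × isotope mass) = 0.2057 × 69.9243 + 0.2745 × 71.9221 + 0.0775 × 72.9235 + 0.3650 × 73.9212 + 0.0773 × 75.9214
= 14.38343 + 19.74262 + 5.65157 + 26.98124 + 5.86872 = 72.62758 u

72.628 u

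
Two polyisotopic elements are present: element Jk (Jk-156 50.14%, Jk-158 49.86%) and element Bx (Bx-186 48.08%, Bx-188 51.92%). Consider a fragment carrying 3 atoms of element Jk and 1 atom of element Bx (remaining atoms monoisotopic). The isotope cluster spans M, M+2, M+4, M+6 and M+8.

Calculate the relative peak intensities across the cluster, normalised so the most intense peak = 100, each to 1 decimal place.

16.2 : 65.7 : 100.0 : 67.7 : 17.2

Element Jk pattern (n=3): 0.12605294 : 0.37604705 : 0.37394707 : 0.12395294
Element Bx pattern (n=1): 0.4808 : 0.5192
Convolve the two distributions (both contribute in 2-u steps):
  M: 0.12605294×0.4808 = 0.060606
  M+2: 0.12605294×0.5192 + 0.37604705×0.4808 = 0.246250
  M+4: 0.37604705×0.5192 + 0.37394707×0.4808 = 0.375037
  M+6: 0.37394707×0.5192 + 0.12395294×0.4808 = 0.253750
  M+8: 0.12395294×0.5192 = 0.064356
Scale to base peak (0.375037) = 100: 16.2 : 65.7 : 100.0 : 67.7 : 17.2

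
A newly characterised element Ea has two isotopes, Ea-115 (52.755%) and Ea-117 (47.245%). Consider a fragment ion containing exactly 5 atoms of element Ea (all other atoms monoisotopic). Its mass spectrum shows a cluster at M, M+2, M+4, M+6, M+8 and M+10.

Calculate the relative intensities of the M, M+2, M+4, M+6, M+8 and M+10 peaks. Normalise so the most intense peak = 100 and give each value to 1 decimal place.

The 5 Ea atoms are independent, so intensities follow the terms of (0.52755 + 0.47245)^5.
P(M) = 0.52755^5 = 0.040862
P(M+2) = 5 × 0.52755^4 × 0.47245^1 = 0.182970
P(M+4) = 10 × 0.52755^3 × 0.47245^2 = 0.327720
P(M+6) = 10 × 0.52755^2 × 0.47245^3 = 0.293491
P(M+8) = 5 × 0.52755^1 × 0.47245^4 = 0.131419
P(M+10) = 0.47245^5 = 0.023539
The M+4 peak is largest (0.327720); scaling to 100 gives 12.5 : 55.8 : 100.0 : 89.6 : 40.1 : 7.2.

12.5 : 55.8 : 100.0 : 89.6 : 40.1 : 7.2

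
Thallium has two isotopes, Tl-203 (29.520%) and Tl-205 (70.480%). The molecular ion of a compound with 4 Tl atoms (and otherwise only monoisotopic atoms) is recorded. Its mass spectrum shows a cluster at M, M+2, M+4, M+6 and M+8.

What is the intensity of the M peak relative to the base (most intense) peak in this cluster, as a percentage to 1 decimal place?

1.8%

(0.29520 + 0.70480)^4 gives M 0.0076, M+2 0.0725, M+4 0.2597, M+6 0.4134, M+8 0.2468; the largest is M+6.
P(M+6) = C(4,3) × 0.29520^1 × 0.70480^3 = 4 × 0.2952 × 0.35010449 = 0.413403 (base)
P(M) = C(4,0) × 0.29520^4 × 0.70480^0 = 1 × 0.00759391 × 1.0000 = 0.007594
Relative intensity = 0.007594 / 0.413403 × 100 = 1.8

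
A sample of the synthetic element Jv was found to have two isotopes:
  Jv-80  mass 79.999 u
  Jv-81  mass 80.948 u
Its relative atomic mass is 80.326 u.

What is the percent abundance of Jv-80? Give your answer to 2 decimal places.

Let x be the fractional abundance of Jv-80; then Jv-81 has abundance 1 − x.
79.999·x + 80.948·(1 − x) = 80.326
(79.999 − 80.948)·x = 80.326 − 80.948
x = -0.622 / -0.949 = 0.65543 → 65.54% Jv-80, 34.46% Jv-81.

65.54%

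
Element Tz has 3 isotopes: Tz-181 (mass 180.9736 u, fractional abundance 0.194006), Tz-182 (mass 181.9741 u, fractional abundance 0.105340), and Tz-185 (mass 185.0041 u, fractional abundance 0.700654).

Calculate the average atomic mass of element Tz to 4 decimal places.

183.9030 u

Ar = Σ fᵢ·mᵢ = 0.194006 × 180.9736 + 0.105340 × 181.9741 + 0.700654 × 185.0041
= 35.10996 + 19.16915 + 129.62386 = 183.90297 u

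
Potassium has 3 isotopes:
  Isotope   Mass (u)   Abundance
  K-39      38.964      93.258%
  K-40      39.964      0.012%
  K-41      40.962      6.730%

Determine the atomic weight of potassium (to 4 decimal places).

Ar = Σ fᵢ·mᵢ = 0.93258 × 38.964 + 0.00012 × 39.964 + 0.06730 × 40.962
= 36.33705 + 0.00480 + 2.75674 = 39.09859 u

39.0986 u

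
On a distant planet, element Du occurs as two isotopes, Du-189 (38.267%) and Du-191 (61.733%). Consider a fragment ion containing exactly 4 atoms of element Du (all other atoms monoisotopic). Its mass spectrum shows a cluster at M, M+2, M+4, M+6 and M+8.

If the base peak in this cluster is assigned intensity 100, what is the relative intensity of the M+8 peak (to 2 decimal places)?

Binomial terms of (0.38267 + 0.61733)^4: M 0.0214, M+2 0.1384, M+4 0.3348, M+6 0.3601, M+8 0.1452 → M+6 is the base peak.
P(M+6) = C(4,3) × 0.38267^1 × 0.61733^3 = 4 × 0.38267 × 0.2352622 = 0.360111 (base)
P(M+8) = C(4,4) × 0.38267^0 × 0.61733^4 = 1 × 1.0000 × 0.14523441 = 0.145234
Relative intensity = 0.145234 / 0.360111 × 100 = 40.33

40.33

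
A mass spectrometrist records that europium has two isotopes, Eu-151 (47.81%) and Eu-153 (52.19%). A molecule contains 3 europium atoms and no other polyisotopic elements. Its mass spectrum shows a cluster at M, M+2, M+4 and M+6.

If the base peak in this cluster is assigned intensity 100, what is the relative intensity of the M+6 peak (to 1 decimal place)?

36.4

Term probabilities: M 0.1093, M+2 0.3579, M+4 0.3907, M+6 0.1422. Base peak = M+4.
P(M+4) = C(3,2) × 0.4781^1 × 0.5219^2 = 3 × 0.4781 × 0.27237961 = 0.390674 (base)
P(M+6) = C(3,3) × 0.4781^0 × 0.5219^3 = 1 × 1.0000 × 0.14215492 = 0.142155
Relative intensity = 0.142155 / 0.390674 × 100 = 36.4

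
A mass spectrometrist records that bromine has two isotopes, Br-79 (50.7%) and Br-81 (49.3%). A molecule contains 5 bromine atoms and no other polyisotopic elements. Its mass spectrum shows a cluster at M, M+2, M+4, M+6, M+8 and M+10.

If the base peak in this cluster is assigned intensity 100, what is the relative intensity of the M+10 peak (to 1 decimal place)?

9.2

Binomial terms of (0.507 + 0.493)^5: M 0.0335, M+2 0.1629, M+4 0.3168, M+6 0.3080, M+8 0.1497, M+10 0.0291 → M+4 is the base peak.
P(M+4) = C(5,2) × 0.507^3 × 0.493^2 = 10 × 0.13032384 × 0.243049 = 0.316751 (base)
P(M+10) = C(5,5) × 0.507^0 × 0.493^5 = 1 × 1.0000 × 0.0291229 = 0.029123
Relative intensity = 0.029123 / 0.316751 × 100 = 9.2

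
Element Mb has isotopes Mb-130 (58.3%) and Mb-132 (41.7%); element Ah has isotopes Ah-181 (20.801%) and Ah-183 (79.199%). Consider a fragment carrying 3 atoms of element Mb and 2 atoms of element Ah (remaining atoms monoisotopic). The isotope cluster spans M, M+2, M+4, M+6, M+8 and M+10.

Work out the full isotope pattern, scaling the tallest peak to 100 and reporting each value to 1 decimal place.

2.3 : 22.6 : 75.0 : 100.0 : 58.0 : 12.3

Element Mb pattern (n=3): 0.19815529 : 0.42520114 : 0.30413186 : 0.07251171
Element Ah pattern (n=2): 0.04326816 : 0.32948368 : 0.62724816
Convolve the two distributions (both contribute in 2-u steps):
  M: 0.19815529×0.04326816 = 0.008574
  M+2: 0.19815529×0.32948368 + 0.42520114×0.04326816 = 0.083687
  M+4: 0.19815529×0.62724816 + 0.42520114×0.32948368 + 0.30413186×0.04326816 = 0.277549
  M+6: 0.42520114×0.62724816 + 0.30413186×0.32948368 + 0.07251171×0.04326816 = 0.370051
  M+8: 0.30413186×0.62724816 + 0.07251171×0.32948368 = 0.214658
  M+10: 0.07251171×0.62724816 = 0.045483
Scale to base peak (0.370051) = 100: 2.3 : 22.6 : 75.0 : 100.0 : 58.0 : 12.3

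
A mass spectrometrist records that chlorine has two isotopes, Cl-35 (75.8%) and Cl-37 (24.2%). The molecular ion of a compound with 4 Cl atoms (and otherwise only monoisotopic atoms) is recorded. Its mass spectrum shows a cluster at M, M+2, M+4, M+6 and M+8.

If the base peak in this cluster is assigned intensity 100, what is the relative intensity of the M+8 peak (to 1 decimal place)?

0.8

Binomial terms of (0.758 + 0.242)^4: M 0.3301, M+2 0.4216, M+4 0.2019, M+6 0.0430, M+8 0.0034 → M+2 is the base peak.
P(M+2) = C(4,1) × 0.758^3 × 0.242^1 = 4 × 0.43551951 × 0.2420 = 0.421583 (base)
P(M+8) = C(4,4) × 0.758^0 × 0.242^4 = 1 × 1.0000 × 0.00342974 = 0.003430
Relative intensity = 0.003430 / 0.421583 × 100 = 0.8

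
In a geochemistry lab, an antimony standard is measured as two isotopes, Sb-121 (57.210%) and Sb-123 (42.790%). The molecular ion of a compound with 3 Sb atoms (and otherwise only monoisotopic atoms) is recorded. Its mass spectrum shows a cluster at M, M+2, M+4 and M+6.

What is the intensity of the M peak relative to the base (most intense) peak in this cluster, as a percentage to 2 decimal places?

(0.57210 + 0.42790)^3 gives M 0.1872, M+2 0.4202, M+4 0.3143, M+6 0.0783; the largest is M+2.
P(M+2) = C(3,1) × 0.57210^2 × 0.42790^1 = 3 × 0.32729841 × 0.4279 = 0.420153 (base)
P(M) = C(3,0) × 0.57210^3 × 0.42790^0 = 1 × 0.18724742 × 1.0000 = 0.187247
Relative intensity = 0.187247 / 0.420153 × 100 = 44.57

44.57%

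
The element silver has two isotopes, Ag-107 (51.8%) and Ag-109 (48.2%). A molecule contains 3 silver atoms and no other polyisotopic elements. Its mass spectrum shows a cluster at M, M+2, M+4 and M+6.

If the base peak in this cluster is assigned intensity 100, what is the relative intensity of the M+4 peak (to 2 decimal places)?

93.05

(0.518 + 0.482)^3 gives M 0.1390, M+2 0.3880, M+4 0.3610, M+6 0.1120; the largest is M+2.
P(M+2) = C(3,1) × 0.518^2 × 0.482^1 = 3 × 0.268324 × 0.4820 = 0.387997 (base)
P(M+4) = C(3,2) × 0.518^1 × 0.482^2 = 3 × 0.5180 × 0.232324 = 0.361031
Relative intensity = 0.361031 / 0.387997 × 100 = 93.05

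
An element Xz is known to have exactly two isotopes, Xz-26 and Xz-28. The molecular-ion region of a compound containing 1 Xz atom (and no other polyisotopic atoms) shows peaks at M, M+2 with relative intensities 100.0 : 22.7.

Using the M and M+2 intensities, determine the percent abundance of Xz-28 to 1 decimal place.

Let p = fractional abundance of Xz-26. I(M+2)/I(M) = [C(1,1)·p^0·(1−p)] / p^1 = 1·(1−p)/p = 22.7/100.0 = 0.2270
(1−p)/p = 0.2270/1 = 0.2270  ⇒  p = 1/(1 + 0.2270) = 0.8150
Xz-26: 81.5%, Xz-28: 18.5%.

18.5%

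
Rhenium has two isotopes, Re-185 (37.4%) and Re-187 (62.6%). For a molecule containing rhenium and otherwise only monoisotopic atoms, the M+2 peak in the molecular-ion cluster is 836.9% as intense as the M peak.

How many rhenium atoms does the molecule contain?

5

For n independent Re atoms, I(M+2)/I(M) = n · (abundance Re-187) / (abundance Re-185) = n · 0.626/0.374.
n = 8.369 × 0.374/0.626 = 5.00 ≈ 5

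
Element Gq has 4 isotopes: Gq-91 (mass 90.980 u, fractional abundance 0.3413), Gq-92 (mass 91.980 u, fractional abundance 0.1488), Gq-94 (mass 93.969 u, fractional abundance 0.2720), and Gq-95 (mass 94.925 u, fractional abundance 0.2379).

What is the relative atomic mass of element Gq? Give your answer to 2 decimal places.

Ar = Σ fᵢ·mᵢ = 0.3413 × 90.980 + 0.1488 × 91.980 + 0.2720 × 93.969 + 0.2379 × 94.925
= 31.0515 + 13.6866 + 25.5596 + 22.5827 = 92.8804 u

92.88 u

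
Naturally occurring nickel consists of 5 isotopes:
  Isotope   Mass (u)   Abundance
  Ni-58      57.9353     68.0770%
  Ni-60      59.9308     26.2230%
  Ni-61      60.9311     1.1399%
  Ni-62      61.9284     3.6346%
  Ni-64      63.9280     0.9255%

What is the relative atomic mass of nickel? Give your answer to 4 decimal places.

Ar = Σ fᵢ·mᵢ = 0.680770 × 57.9353 + 0.262230 × 59.9308 + 0.011399 × 60.9311 + 0.036346 × 61.9284 + 0.009255 × 63.9280
= 39.44061 + 15.71565 + 0.69455 + 2.25085 + 0.59165 = 58.69331 u

58.6933 u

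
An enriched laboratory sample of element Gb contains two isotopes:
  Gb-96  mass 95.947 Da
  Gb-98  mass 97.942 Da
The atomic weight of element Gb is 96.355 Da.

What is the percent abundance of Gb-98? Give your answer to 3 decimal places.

20.451%

Writing the weighted mean with unknown fraction x of Gb-96:
95.947·x + 97.942·(1 − x) = 96.355
(95.947 − 97.942)·x = 96.355 − 97.942
x = -1.587 / -1.995 = 0.79549 → 79.549% Gb-96, 20.451% Gb-98.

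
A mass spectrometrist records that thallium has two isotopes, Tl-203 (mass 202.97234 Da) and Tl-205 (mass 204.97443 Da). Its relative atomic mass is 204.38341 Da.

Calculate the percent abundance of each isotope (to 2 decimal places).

With x = fraction of Tl-203 (so Tl-205 is 1 − x):
202.97234·x + 204.97443·(1 − x) = 204.38341
(202.97234 − 204.97443)·x = 204.38341 − 204.97443
x = -0.59102 / -2.00209 = 0.29520 → 29.52% Tl-203, 70.48% Tl-205.

Tl-203: 29.52%, Tl-205: 70.48%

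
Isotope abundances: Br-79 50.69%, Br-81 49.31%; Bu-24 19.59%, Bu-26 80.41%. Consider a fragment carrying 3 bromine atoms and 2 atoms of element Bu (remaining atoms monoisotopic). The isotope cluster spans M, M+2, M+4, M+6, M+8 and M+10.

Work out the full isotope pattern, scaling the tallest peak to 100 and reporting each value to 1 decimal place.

Bromine pattern (n=3): 0.13024674 : 0.3801026 : 0.36975457 : 0.11989609
Element Bu pattern (n=2): 0.03837681 : 0.31504638 : 0.64657681
Convolve the two distributions (both contribute in 2-u steps):
  M: 0.13024674×0.03837681 = 0.004998
  M+2: 0.13024674×0.31504638 + 0.3801026×0.03837681 = 0.055621
  M+4: 0.13024674×0.64657681 + 0.3801026×0.31504638 + 0.36975457×0.03837681 = 0.218154
  M+6: 0.3801026×0.64657681 + 0.36975457×0.31504638 + 0.11989609×0.03837681 = 0.366857
  M+8: 0.36975457×0.64657681 + 0.11989609×0.31504638 = 0.276848
  M+10: 0.11989609×0.64657681 = 0.077522
Scale to base peak (0.366857) = 100: 1.4 : 15.2 : 59.5 : 100.0 : 75.5 : 21.1

1.4 : 15.2 : 59.5 : 100.0 : 75.5 : 21.1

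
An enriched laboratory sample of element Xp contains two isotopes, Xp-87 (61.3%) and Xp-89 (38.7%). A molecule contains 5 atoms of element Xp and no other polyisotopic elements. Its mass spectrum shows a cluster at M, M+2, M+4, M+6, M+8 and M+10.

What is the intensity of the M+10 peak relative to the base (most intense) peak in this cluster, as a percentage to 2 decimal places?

2.52%

(0.613 + 0.387)^5 gives M 0.0866, M+2 0.2732, M+4 0.3450, M+6 0.2178, M+8 0.0688, M+10 0.0087; the largest is M+4.
P(M+4) = C(5,2) × 0.613^3 × 0.387^2 = 10 × 0.2303464 × 0.149769 = 0.344987 (base)
P(M+10) = C(5,5) × 0.613^0 × 0.387^5 = 1 × 1.0000 × 0.0086807 = 0.008681
Relative intensity = 0.008681 / 0.344987 × 100 = 2.52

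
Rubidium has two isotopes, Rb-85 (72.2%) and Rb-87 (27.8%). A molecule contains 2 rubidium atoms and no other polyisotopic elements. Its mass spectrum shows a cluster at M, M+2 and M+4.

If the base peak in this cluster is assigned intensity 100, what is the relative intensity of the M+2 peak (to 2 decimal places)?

77.01

Binomial terms of (0.722 + 0.278)^2: M 0.5213, M+2 0.4014, M+4 0.0773 → M is the base peak.
P(M) = C(2,0) × 0.722^2 × 0.278^0 = 1 × 0.521284 × 1.0000 = 0.521284 (base)
P(M+2) = C(2,1) × 0.722^1 × 0.278^1 = 2 × 0.7220 × 0.2780 = 0.401432
Relative intensity = 0.401432 / 0.521284 × 100 = 77.01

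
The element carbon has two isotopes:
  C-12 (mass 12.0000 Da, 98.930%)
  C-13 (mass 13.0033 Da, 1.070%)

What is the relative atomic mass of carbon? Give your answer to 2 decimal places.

Ar = Σ fᵢ·mᵢ = 0.98930 × 12.0000 + 0.01070 × 13.0033
= 11.87160 + 0.13914 = 12.01074 Da

12.01 Da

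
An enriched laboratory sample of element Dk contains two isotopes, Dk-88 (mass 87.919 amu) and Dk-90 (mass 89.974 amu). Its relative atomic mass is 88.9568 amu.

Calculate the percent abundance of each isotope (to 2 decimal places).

Let x be the fractional abundance of Dk-88; then Dk-90 has abundance 1 − x.
87.919·x + 89.974·(1 − x) = 88.9568
(87.919 − 89.974)·x = 88.9568 − 89.974
x = -1.0172 / -2.055 = 0.49499 → 49.50% Dk-88, 50.50% Dk-90.

Dk-88: 49.50%, Dk-90: 50.50%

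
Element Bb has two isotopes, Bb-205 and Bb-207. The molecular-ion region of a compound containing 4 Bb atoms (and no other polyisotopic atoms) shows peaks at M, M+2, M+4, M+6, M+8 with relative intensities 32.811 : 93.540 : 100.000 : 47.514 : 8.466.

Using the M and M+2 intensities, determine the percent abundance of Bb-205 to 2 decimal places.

58.39%

Write p for the Bb-205 fraction. I(M+2)/I(M) = [C(4,1)·p^3·(1−p)] / p^4 = 4·(1−p)/p = 93.540/32.811 = 2.8509
(1−p)/p = 2.8509/4 = 0.7127  ⇒  p = 1/(1 + 0.7127) = 0.5839
Bb-205: 58.39%, Bb-207: 41.61%.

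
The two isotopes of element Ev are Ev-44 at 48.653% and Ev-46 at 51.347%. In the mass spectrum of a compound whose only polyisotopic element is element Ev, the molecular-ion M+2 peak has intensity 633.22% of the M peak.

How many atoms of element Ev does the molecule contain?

6

The M+2/M ratio from n Ev atoms is n · q/p = n · 0.51347/0.48653.
n = 6.3322 × 0.48653/0.51347 = 6.00 ≈ 6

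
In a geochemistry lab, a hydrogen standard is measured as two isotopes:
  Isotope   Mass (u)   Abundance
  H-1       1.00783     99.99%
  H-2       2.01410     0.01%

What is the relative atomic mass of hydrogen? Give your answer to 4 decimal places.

1.0079 u

The abundance-weighted mean is 0.9999 × 1.00783 + 0.0001 × 2.01410
= 1.007729 + 0.000201 = 1.007930 u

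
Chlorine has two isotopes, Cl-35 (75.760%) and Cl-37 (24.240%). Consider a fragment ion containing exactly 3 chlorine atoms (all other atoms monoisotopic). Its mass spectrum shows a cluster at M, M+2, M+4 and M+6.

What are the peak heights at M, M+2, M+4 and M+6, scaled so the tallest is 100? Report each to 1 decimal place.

100.0 : 96.0 : 30.7 : 3.3

Expanding (0.75760 + 0.24240)^3:
P(M) = 0.75760^3 = 0.434830
P(M+2) = 3 × 0.75760^2 × 0.24240^1 = 0.417382
P(M+4) = 3 × 0.75760^1 × 0.24240^2 = 0.133545
P(M+6) = 0.24240^3 = 0.014243
The M peak is largest (0.434830); scaling to 100 gives 100.0 : 96.0 : 30.7 : 3.3.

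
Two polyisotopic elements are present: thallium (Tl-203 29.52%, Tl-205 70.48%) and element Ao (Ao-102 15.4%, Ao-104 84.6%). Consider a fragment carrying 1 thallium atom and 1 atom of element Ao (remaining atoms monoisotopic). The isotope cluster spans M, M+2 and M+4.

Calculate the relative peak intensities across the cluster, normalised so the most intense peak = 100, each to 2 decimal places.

Thallium pattern (n=1): 0.2952 : 0.7048
Element Ao pattern (n=1): 0.1540 : 0.8460
Convolve the two distributions (both contribute in 2-u steps):
  M: 0.2952×0.1540 = 0.045461
  M+2: 0.2952×0.8460 + 0.7048×0.1540 = 0.358278
  M+4: 0.7048×0.8460 = 0.596261
Scale to base peak (0.596261) = 100: 7.62 : 60.09 : 100.00

7.62 : 60.09 : 100.00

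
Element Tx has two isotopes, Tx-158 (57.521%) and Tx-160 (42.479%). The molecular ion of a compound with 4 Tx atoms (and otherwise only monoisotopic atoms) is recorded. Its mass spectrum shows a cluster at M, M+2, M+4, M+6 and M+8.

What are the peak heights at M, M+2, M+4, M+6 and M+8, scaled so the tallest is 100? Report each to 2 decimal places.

The 4 Tx atoms are independent, so intensities follow the terms of (0.57521 + 0.42479)^4.
P(M) = 0.57521^4 = 0.109473
P(M+2) = 4 × 0.57521^3 × 0.42479^1 = 0.323380
P(M+4) = 6 × 0.57521^2 × 0.42479^2 = 0.358222
P(M+6) = 4 × 0.57521^1 × 0.42479^3 = 0.176364
P(M+8) = 0.42479^4 = 0.032561
The M+4 peak is largest (0.358222); scaling to 100 gives 30.56 : 90.27 : 100.00 : 49.23 : 9.09.

30.56 : 90.27 : 100.00 : 49.23 : 9.09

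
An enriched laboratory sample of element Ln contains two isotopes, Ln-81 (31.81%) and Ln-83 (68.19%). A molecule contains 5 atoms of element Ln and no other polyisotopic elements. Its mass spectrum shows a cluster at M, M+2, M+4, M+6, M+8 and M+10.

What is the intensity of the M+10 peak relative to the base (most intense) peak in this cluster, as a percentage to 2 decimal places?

Binomial terms of (0.3181 + 0.6819)^5: M 0.0033, M+2 0.0349, M+4 0.1497, M+6 0.3208, M+8 0.3439, M+10 0.1474 → M+8 is the base peak.
P(M+8) = C(5,4) × 0.3181^1 × 0.6819^4 = 5 × 0.3181 × 0.21621348 = 0.343888 (base)
P(M+10) = C(5,5) × 0.3181^0 × 0.6819^5 = 1 × 1.0000 × 0.14743597 = 0.147436
Relative intensity = 0.147436 / 0.343888 × 100 = 42.87

42.87%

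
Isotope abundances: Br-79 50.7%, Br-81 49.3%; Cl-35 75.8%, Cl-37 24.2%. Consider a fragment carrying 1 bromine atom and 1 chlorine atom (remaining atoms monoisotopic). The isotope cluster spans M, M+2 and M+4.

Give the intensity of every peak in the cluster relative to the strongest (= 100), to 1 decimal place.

77.4 : 100.0 : 24.0

Bromine pattern (n=1): 0.5070 : 0.4930
Chlorine pattern (n=1): 0.7580 : 0.2420
Convolve the two distributions (both contribute in 2-u steps):
  M: 0.5070×0.7580 = 0.384306
  M+2: 0.5070×0.2420 + 0.4930×0.7580 = 0.496388
  M+4: 0.4930×0.2420 = 0.119306
Scale to base peak (0.496388) = 100: 77.4 : 100.0 : 24.0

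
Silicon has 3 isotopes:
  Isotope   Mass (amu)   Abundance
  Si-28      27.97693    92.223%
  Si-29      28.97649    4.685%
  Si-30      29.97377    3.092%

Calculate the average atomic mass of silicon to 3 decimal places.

The abundance-weighted mean is 0.92223 × 27.97693 + 0.04685 × 28.97649 + 0.03092 × 29.97377
= 25.801164 + 1.357549 + 0.926789 = 28.085502 amu

28.086 amu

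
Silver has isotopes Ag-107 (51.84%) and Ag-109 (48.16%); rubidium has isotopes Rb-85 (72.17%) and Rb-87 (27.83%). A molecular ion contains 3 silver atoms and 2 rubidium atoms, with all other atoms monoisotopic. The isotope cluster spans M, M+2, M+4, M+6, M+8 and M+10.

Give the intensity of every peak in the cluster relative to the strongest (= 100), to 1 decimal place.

20.5 : 72.8 : 100.0 : 65.7 : 20.5 : 2.4

Silver pattern (n=3): 0.13931407 : 0.38827347 : 0.36071085 : 0.11170161
Rubidium pattern (n=2): 0.52085089 : 0.40169822 : 0.07745089
Convolve the two distributions (both contribute in 2-u steps):
  M: 0.13931407×0.52085089 = 0.072562
  M+2: 0.13931407×0.40169822 + 0.38827347×0.52085089 = 0.258195
  M+4: 0.13931407×0.07745089 + 0.38827347×0.40169822 + 0.36071085×0.52085089 = 0.354635
  M+6: 0.38827347×0.07745089 + 0.36071085×0.40169822 + 0.11170161×0.52085089 = 0.233149
  M+8: 0.36071085×0.07745089 + 0.11170161×0.40169822 = 0.072808
  M+10: 0.11170161×0.07745089 = 0.008651
Scale to base peak (0.354635) = 100: 20.5 : 72.8 : 100.0 : 65.7 : 20.5 : 2.4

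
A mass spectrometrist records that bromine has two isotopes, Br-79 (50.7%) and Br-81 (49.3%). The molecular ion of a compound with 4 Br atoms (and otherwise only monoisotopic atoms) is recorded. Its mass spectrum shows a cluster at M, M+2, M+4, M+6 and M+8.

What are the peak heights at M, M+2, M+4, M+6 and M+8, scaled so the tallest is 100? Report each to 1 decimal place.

Expanding (0.507 + 0.493)^4:
P(M) = 0.507^4 = 0.066074
P(M+2) = 4 × 0.507^3 × 0.493^1 = 0.256999
P(M+4) = 6 × 0.507^2 × 0.493^2 = 0.374853
P(M+6) = 4 × 0.507^1 × 0.493^3 = 0.243001
P(M+8) = 0.493^4 = 0.059073
The M+4 peak is largest (0.374853); scaling to 100 gives 17.6 : 68.6 : 100.0 : 64.8 : 15.8.

17.6 : 68.6 : 100.0 : 64.8 : 15.8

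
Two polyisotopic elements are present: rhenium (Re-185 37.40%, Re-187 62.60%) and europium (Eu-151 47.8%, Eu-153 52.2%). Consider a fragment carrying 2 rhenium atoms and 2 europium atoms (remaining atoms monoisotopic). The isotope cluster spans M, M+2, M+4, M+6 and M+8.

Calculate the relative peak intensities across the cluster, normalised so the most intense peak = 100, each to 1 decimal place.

Rhenium pattern (n=2): 0.139876 : 0.468248 : 0.391876
Europium pattern (n=2): 0.228484 : 0.499032 : 0.272484
Convolve the two distributions (both contribute in 2-u steps):
  M: 0.139876×0.228484 = 0.031959
  M+2: 0.139876×0.499032 + 0.468248×0.228484 = 0.176790
  M+4: 0.139876×0.272484 + 0.468248×0.499032 + 0.391876×0.228484 = 0.361322
  M+6: 0.468248×0.272484 + 0.391876×0.499032 = 0.323149
  M+8: 0.391876×0.272484 = 0.106780
Scale to base peak (0.361322) = 100: 8.8 : 48.9 : 100.0 : 89.4 : 29.6

8.8 : 48.9 : 100.0 : 89.4 : 29.6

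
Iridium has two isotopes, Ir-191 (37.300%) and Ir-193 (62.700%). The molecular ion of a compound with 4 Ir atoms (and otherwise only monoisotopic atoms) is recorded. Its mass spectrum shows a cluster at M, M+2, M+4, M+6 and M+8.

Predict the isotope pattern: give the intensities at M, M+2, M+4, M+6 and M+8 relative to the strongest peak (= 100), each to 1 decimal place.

5.3 : 35.4 : 89.2 : 100.0 : 42.0

Each Ir atom is independently Ir-191 (p = 0.37300) or Ir-193 (q = 0.62700); the cluster is the binomial expansion (p + q)^4.
P(M) = 0.37300^4 = 0.019357
P(M+2) = 4 × 0.37300^3 × 0.62700^1 = 0.130153
P(M+4) = 6 × 0.37300^2 × 0.62700^2 = 0.328174
P(M+6) = 4 × 0.37300^1 × 0.62700^3 = 0.367766
P(M+8) = 0.62700^4 = 0.154550
The M+6 peak is largest (0.367766); scaling to 100 gives 5.3 : 35.4 : 89.2 : 100.0 : 42.0.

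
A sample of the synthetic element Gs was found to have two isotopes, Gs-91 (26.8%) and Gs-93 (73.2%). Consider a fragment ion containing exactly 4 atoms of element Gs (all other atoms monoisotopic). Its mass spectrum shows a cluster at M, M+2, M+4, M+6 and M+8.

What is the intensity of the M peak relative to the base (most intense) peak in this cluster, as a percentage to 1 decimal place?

1.2%

(0.268 + 0.732)^4 gives M 0.0052, M+2 0.0564, M+4 0.2309, M+6 0.4205, M+8 0.2871; the largest is M+6.
P(M+6) = C(4,3) × 0.268^1 × 0.732^3 = 4 × 0.2680 × 0.39222317 = 0.420463 (base)
P(M) = C(4,0) × 0.268^4 × 0.732^0 = 1 × 0.00515869 × 1.0000 = 0.005159
Relative intensity = 0.005159 / 0.420463 × 100 = 1.2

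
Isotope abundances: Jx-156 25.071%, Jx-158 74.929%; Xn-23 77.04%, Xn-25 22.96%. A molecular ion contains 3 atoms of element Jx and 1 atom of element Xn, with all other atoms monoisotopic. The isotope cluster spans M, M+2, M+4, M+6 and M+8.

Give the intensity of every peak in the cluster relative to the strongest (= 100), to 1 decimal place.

2.9 : 26.7 : 85.0 : 100.0 : 22.9

Element Jx pattern (n=3): 0.0157585 : 0.141291 : 0.42227249 : 0.42067801
Element Xn pattern (n=1): 0.7704 : 0.2296
Convolve the two distributions (both contribute in 2-u steps):
  M: 0.0157585×0.7704 = 0.012140
  M+2: 0.0157585×0.2296 + 0.141291×0.7704 = 0.112469
  M+4: 0.141291×0.2296 + 0.42227249×0.7704 = 0.357759
  M+6: 0.42227249×0.2296 + 0.42067801×0.7704 = 0.421044
  M+8: 0.42067801×0.2296 = 0.096588
Scale to base peak (0.421044) = 100: 2.9 : 26.7 : 85.0 : 100.0 : 22.9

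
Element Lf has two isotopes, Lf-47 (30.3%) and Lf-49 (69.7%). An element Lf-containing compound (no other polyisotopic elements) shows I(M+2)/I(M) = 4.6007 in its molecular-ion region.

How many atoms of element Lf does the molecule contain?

The M+2/M ratio from n Lf atoms is n · q/p = n · 0.697/0.303.
n = 4.6007 × 0.303/0.697 = 2.00 ≈ 2

2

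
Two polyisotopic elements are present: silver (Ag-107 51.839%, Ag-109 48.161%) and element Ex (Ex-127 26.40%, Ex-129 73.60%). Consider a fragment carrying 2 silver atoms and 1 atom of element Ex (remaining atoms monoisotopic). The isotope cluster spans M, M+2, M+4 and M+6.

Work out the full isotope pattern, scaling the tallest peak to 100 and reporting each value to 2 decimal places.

16.55 : 76.88 : 100.00 : 39.82

Silver pattern (n=2): 0.26872819 : 0.49932362 : 0.23194819
Element Ex pattern (n=1): 0.2640 : 0.7360
Convolve the two distributions (both contribute in 2-u steps):
  M: 0.26872819×0.2640 = 0.070944
  M+2: 0.26872819×0.7360 + 0.49932362×0.2640 = 0.329605
  M+4: 0.49932362×0.7360 + 0.23194819×0.2640 = 0.428737
  M+6: 0.23194819×0.7360 = 0.170714
Scale to base peak (0.428737) = 100: 16.55 : 76.88 : 100.00 : 39.82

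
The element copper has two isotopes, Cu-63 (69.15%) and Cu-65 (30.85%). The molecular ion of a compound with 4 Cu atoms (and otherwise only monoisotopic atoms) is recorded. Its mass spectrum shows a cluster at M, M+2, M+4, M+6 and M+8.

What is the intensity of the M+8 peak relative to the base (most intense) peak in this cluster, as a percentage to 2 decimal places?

2.22%

Term probabilities: M 0.2286, M+2 0.4080, M+4 0.2731, M+6 0.0812, M+8 0.0091. Base peak = M+2.
P(M+2) = C(4,1) × 0.6915^3 × 0.3085^1 = 4 × 0.33065611 × 0.3085 = 0.408030 (base)
P(M+8) = C(4,4) × 0.6915^0 × 0.3085^4 = 1 × 1.0000 × 0.00905776 = 0.009058
Relative intensity = 0.009058 / 0.408030 × 100 = 2.22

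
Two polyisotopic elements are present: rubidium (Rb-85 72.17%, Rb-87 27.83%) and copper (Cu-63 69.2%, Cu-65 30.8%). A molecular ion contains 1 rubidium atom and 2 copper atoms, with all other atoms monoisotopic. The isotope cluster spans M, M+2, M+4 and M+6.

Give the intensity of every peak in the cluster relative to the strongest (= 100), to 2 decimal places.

78.38 : 100.00 : 42.43 : 5.99

Rubidium pattern (n=1): 0.7217 : 0.2783
Copper pattern (n=2): 0.478864 : 0.426272 : 0.094864
Convolve the two distributions (both contribute in 2-u steps):
  M: 0.7217×0.478864 = 0.345596
  M+2: 0.7217×0.426272 + 0.2783×0.478864 = 0.440908
  M+4: 0.7217×0.094864 + 0.2783×0.426272 = 0.187095
  M+6: 0.2783×0.094864 = 0.026401
Scale to base peak (0.440908) = 100: 78.38 : 100.00 : 42.43 : 5.99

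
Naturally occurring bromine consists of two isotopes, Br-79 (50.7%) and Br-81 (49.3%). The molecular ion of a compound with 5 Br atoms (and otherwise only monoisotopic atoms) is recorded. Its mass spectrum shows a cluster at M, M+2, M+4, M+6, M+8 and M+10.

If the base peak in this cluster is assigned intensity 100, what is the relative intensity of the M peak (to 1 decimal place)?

Binomial terms of (0.507 + 0.493)^5: M 0.0335, M+2 0.1629, M+4 0.3168, M+6 0.3080, M+8 0.1497, M+10 0.0291 → M+4 is the base peak.
P(M+4) = C(5,2) × 0.507^3 × 0.493^2 = 10 × 0.13032384 × 0.243049 = 0.316751 (base)
P(M) = C(5,0) × 0.507^5 × 0.493^0 = 1 × 0.03349961 × 1.0000 = 0.033500
Relative intensity = 0.033500 / 0.316751 × 100 = 10.6

10.6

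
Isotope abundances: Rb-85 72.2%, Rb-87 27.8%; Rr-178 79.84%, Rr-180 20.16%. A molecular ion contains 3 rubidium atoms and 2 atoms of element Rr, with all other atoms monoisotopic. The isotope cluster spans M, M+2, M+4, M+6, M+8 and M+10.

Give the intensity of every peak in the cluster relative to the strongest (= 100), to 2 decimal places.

Rubidium pattern (n=3): 0.37636705 : 0.43475086 : 0.16739714 : 0.02148495
Element Rr pattern (n=2): 0.63744256 : 0.32191488 : 0.04064256
Convolve the two distributions (both contribute in 2-u steps):
  M: 0.37636705×0.63744256 = 0.239912
  M+2: 0.37636705×0.32191488 + 0.43475086×0.63744256 = 0.398287
  M+4: 0.37636705×0.04064256 + 0.43475086×0.32191488 + 0.16739714×0.63744256 = 0.261955
  M+6: 0.43475086×0.04064256 + 0.16739714×0.32191488 + 0.02148495×0.63744256 = 0.085252
  M+8: 0.16739714×0.04064256 + 0.02148495×0.32191488 = 0.013720
  M+10: 0.02148495×0.04064256 = 0.000873
Scale to base peak (0.398287) = 100: 60.24 : 100.00 : 65.77 : 21.40 : 3.44 : 0.22

60.24 : 100.00 : 65.77 : 21.40 : 3.44 : 0.22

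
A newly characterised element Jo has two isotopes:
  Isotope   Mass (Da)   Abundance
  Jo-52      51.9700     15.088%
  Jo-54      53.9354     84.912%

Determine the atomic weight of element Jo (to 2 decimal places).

53.64 Da

Weight each isotope mass by its fractional abundance: 0.15088 × 51.9700 + 0.84912 × 53.9354
= 7.84123 + 45.79763 = 53.63886 Da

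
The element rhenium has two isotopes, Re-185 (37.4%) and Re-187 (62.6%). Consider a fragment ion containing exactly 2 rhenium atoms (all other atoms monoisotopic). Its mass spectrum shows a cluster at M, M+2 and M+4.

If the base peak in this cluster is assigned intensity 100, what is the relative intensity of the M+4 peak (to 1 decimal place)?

83.7

Binomial terms of (0.374 + 0.626)^2: M 0.1399, M+2 0.4682, M+4 0.3919 → M+2 is the base peak.
P(M+2) = C(2,1) × 0.374^1 × 0.626^1 = 2 × 0.3740 × 0.6260 = 0.468248 (base)
P(M+4) = C(2,2) × 0.374^0 × 0.626^2 = 1 × 1.0000 × 0.391876 = 0.391876
Relative intensity = 0.391876 / 0.468248 × 100 = 83.7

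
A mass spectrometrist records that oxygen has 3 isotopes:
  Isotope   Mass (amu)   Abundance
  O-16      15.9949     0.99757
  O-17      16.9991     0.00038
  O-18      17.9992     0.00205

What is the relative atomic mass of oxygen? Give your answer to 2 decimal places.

Ar = Σ fᵢ·mᵢ = 0.99757 × 15.9949 + 0.00038 × 16.9991 + 0.00205 × 17.9992
= 15.95603 + 0.00646 + 0.03690 = 15.99939 amu

16.00 amu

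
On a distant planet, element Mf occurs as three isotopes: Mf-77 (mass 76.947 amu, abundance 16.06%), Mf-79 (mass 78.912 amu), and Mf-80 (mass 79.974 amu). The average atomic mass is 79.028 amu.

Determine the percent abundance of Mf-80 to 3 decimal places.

40.638%

The remaining 83.94% is split between Mf-79 (fraction x) and Mf-80 (fraction 0.8394 − x).
Substituting: 78.912x + 79.974(0.8394 − x) = 66.6703118
(78.912 − 79.974)x = -0.4598638  ⇒  x = 0.43302, y = 0.40638
Mf-79: 43.302%, Mf-80: 40.638%.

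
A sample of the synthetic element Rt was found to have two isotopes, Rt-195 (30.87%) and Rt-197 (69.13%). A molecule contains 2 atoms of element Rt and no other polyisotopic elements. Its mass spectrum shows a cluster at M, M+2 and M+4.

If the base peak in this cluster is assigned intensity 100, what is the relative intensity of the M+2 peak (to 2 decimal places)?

(0.3087 + 0.6913)^2 gives M 0.0953, M+2 0.4268, M+4 0.4779; the largest is M+4.
P(M+4) = C(2,2) × 0.3087^0 × 0.6913^2 = 1 × 1.0000 × 0.47789569 = 0.477896 (base)
P(M+2) = C(2,1) × 0.3087^1 × 0.6913^1 = 2 × 0.3087 × 0.6913 = 0.426809
Relative intensity = 0.426809 / 0.477896 × 100 = 89.31

89.31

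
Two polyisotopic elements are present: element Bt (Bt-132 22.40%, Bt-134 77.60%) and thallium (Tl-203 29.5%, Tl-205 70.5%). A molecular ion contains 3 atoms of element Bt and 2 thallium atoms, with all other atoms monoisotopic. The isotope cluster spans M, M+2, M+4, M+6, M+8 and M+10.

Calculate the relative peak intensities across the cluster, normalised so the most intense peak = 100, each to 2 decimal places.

Element Bt pattern (n=3): 0.01123942 : 0.11680973 : 0.40466227 : 0.46728858
Thallium pattern (n=2): 0.087025 : 0.41595 : 0.497025
Convolve the two distributions (both contribute in 2-u steps):
  M: 0.01123942×0.087025 = 0.000978
  M+2: 0.01123942×0.41595 + 0.11680973×0.087025 = 0.014840
  M+4: 0.01123942×0.497025 + 0.11680973×0.41595 + 0.40466227×0.087025 = 0.089389
  M+6: 0.11680973×0.497025 + 0.40466227×0.41595 + 0.46728858×0.087025 = 0.267042
  M+8: 0.40466227×0.497025 + 0.46728858×0.41595 = 0.395496
  M+10: 0.46728858×0.497025 = 0.232254
Scale to base peak (0.395496) = 100: 0.25 : 3.75 : 22.60 : 67.52 : 100.00 : 58.72

0.25 : 3.75 : 22.60 : 67.52 : 100.00 : 58.72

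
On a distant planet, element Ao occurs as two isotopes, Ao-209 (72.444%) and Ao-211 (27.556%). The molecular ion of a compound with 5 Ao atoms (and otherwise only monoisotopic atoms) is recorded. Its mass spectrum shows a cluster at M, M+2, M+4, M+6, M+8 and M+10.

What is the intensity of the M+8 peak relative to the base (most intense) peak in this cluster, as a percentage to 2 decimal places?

5.50%

(0.72444 + 0.27556)^5 gives M 0.1995, M+2 0.3795, M+4 0.2887, M+6 0.1098, M+8 0.0209, M+10 0.0016; the largest is M+2.
P(M+2) = C(5,1) × 0.72444^4 × 0.27556^1 = 5 × 0.27542901 × 0.27556 = 0.379486 (base)
P(M+8) = C(5,4) × 0.72444^1 × 0.27556^4 = 5 × 0.72444 × 0.00576587 = 0.020885
Relative intensity = 0.020885 / 0.379486 × 100 = 5.50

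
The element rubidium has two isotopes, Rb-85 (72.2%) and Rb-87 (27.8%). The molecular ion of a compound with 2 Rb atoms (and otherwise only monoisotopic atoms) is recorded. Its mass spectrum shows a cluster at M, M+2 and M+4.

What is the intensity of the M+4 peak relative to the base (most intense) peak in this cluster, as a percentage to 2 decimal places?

14.83%

Term probabilities: M 0.5213, M+2 0.4014, M+4 0.0773. Base peak = M.
P(M) = C(2,0) × 0.722^2 × 0.278^0 = 1 × 0.521284 × 1.0000 = 0.521284 (base)
P(M+4) = C(2,2) × 0.722^0 × 0.278^2 = 1 × 1.0000 × 0.077284 = 0.077284
Relative intensity = 0.077284 / 0.521284 × 100 = 14.83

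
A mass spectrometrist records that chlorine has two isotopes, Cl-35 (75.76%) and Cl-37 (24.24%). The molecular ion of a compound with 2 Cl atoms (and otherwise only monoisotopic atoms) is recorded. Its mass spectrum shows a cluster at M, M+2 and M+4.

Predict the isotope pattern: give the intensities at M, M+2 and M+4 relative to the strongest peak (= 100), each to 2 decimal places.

The 2 Cl atoms are independent, so intensities follow the terms of (0.7576 + 0.2424)^2.
P(M) = 0.7576^2 = 0.573958
P(M+2) = 2 × 0.7576^1 × 0.2424^1 = 0.367284
P(M+4) = 0.2424^2 = 0.058758
The M peak is largest (0.573958); scaling to 100 gives 100.00 : 63.99 : 10.24.

100.00 : 63.99 : 10.24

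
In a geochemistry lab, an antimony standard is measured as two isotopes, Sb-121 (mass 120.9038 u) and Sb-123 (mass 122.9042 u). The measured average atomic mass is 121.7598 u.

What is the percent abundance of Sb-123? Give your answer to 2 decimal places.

Writing the weighted mean with unknown fraction x of Sb-121:
120.9038·x + 122.9042·(1 − x) = 121.7598
(120.9038 − 122.9042)·x = 121.7598 − 122.9042
x = -1.1444 / -2.0004 = 0.57209 → 57.21% Sb-121, 42.79% Sb-123.

42.79%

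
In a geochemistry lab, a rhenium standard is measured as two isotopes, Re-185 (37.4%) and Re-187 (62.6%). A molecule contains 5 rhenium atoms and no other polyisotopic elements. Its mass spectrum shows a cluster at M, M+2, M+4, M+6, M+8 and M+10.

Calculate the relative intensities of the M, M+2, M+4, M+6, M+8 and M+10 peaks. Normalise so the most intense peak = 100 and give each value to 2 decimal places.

2.13 : 17.85 : 59.74 : 100.00 : 83.69 : 28.02

Expanding (0.374 + 0.626)^5:
P(M) = 0.374^5 = 0.007317
P(M+2) = 5 × 0.374^4 × 0.626^1 = 0.061239
P(M+4) = 10 × 0.374^3 × 0.626^2 = 0.205005
P(M+6) = 10 × 0.374^2 × 0.626^3 = 0.343136
P(M+8) = 5 × 0.374^1 × 0.626^4 = 0.287170
P(M+10) = 0.626^5 = 0.096133
The M+6 peak is largest (0.343136); scaling to 100 gives 2.13 : 17.85 : 59.74 : 100.00 : 83.69 : 28.02.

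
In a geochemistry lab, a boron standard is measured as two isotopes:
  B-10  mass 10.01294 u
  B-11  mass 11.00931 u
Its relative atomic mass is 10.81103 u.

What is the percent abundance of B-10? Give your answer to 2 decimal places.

With x = fraction of B-10 (so B-11 is 1 − x):
10.01294·x + 11.00931·(1 − x) = 10.81103
(10.01294 − 11.00931)·x = 10.81103 − 11.00931
x = -0.19828 / -0.99637 = 0.19900 → 19.90% B-10, 80.10% B-11.

19.90%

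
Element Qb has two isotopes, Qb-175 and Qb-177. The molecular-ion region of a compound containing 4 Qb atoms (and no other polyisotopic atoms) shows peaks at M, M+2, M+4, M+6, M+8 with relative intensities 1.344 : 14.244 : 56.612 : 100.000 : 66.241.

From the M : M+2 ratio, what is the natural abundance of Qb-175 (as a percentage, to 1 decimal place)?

Let p = fractional abundance of Qb-175. I(M+2)/I(M) = [C(4,1)·p^3·(1−p)] / p^4 = 4·(1−p)/p = 14.244/1.344 = 10.5982
(1−p)/p = 10.5982/4 = 2.6496  ⇒  p = 1/(1 + 2.6496) = 0.2740
Qb-175: 27.4%, Qb-177: 72.6%.

27.4%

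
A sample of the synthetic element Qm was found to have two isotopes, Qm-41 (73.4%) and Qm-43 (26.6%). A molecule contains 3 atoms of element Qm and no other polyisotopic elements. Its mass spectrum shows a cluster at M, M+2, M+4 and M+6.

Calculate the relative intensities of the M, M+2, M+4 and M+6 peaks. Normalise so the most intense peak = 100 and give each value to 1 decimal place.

Each Qm atom is independently Qm-41 (p = 0.734) or Qm-43 (q = 0.266); the cluster is the binomial expansion (p + q)^3.
P(M) = 0.734^3 = 0.395447
P(M+2) = 3 × 0.734^2 × 0.266^1 = 0.429927
P(M+4) = 3 × 0.734^1 × 0.266^2 = 0.155805
P(M+6) = 0.266^3 = 0.018821
The M+2 peak is largest (0.429927); scaling to 100 gives 92.0 : 100.0 : 36.2 : 4.4.

92.0 : 100.0 : 36.2 : 4.4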